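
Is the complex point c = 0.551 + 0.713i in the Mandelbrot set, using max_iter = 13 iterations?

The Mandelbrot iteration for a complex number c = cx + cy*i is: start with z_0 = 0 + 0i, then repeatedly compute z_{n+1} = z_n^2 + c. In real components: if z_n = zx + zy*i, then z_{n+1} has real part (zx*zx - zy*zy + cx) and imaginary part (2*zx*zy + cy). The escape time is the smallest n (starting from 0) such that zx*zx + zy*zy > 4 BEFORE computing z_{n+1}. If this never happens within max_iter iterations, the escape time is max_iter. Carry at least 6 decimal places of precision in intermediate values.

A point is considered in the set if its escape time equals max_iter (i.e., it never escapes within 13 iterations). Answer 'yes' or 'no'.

Answer: no

Derivation:
z_0 = 0 + 0i, c = 0.5510 + 0.7130i
Iter 1: z = 0.5510 + 0.7130i, |z|^2 = 0.8120
Iter 2: z = 0.3462 + 1.4987i, |z|^2 = 2.3661
Iter 3: z = -1.5753 + 1.7508i, |z|^2 = 5.5469
Escaped at iteration 3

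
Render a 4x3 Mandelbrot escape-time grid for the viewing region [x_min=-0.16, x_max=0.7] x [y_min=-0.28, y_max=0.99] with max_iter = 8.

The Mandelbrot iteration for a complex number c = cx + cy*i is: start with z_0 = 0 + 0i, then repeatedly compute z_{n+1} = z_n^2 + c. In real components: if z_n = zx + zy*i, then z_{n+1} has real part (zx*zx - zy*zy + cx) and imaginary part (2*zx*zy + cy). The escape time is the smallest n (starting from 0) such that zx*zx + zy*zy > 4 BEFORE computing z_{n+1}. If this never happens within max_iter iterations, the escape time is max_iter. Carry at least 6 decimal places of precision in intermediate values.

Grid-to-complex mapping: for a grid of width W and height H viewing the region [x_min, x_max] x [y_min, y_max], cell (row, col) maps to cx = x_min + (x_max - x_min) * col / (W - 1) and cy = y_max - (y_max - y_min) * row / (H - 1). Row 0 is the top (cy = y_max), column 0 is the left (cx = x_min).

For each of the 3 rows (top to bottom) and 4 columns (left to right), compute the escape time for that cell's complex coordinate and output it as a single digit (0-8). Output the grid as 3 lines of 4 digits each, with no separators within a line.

Answer: 8432
8883
8883

Derivation:
(row=0, col=0): c = -0.1600 + 0.9900i → escape time 8
(row=0, col=1): c = 0.1267 + 0.9900i → escape time 4
(row=0, col=2): c = 0.4133 + 0.9900i → escape time 3
(row=0, col=3): c = 0.7000 + 0.9900i → escape time 2
(row=1, col=0): c = -0.1600 + 0.3550i → escape time 8
(row=1, col=1): c = 0.1267 + 0.3550i → escape time 8
(row=1, col=2): c = 0.4133 + 0.3550i → escape time 8
(row=1, col=3): c = 0.7000 + 0.3550i → escape time 3
(row=2, col=0): c = -0.1600 + -0.2800i → escape time 8
(row=2, col=1): c = 0.1267 + -0.2800i → escape time 8
(row=2, col=2): c = 0.4133 + -0.2800i → escape time 8
(row=2, col=3): c = 0.7000 + -0.2800i → escape time 3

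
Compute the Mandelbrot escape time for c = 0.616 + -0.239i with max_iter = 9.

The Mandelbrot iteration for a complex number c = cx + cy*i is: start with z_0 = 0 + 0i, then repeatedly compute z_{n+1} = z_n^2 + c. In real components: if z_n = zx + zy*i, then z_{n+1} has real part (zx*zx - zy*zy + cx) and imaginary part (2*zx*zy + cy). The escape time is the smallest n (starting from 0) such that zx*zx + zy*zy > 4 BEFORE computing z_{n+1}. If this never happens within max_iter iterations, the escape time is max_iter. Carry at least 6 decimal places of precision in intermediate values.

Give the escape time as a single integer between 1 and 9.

Answer: 4

Derivation:
z_0 = 0 + 0i, c = 0.6160 + -0.2390i
Iter 1: z = 0.6160 + -0.2390i, |z|^2 = 0.4366
Iter 2: z = 0.9383 + -0.5334i, |z|^2 = 1.1650
Iter 3: z = 1.2119 + -1.2401i, |z|^2 = 3.0066
Iter 4: z = 0.5469 + -3.2448i, |z|^2 = 10.8277
Escaped at iteration 4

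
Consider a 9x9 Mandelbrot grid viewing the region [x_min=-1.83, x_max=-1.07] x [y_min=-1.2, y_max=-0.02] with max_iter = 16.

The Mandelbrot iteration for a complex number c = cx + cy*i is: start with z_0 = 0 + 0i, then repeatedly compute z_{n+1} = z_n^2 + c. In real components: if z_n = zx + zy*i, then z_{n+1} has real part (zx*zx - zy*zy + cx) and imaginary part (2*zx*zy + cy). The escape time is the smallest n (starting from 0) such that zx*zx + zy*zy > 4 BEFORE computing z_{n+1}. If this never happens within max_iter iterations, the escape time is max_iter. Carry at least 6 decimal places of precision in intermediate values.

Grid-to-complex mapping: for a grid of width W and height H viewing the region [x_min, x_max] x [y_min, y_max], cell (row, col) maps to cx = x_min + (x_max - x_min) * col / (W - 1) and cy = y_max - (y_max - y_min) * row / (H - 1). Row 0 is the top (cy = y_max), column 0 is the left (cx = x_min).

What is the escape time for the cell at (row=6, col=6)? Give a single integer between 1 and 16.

z_0 = 0 + 0i, c = -1.2600 + -0.9050i
Iter 1: z = -1.2600 + -0.9050i, |z|^2 = 2.4066
Iter 2: z = -0.4914 + 1.3756i, |z|^2 = 2.1338
Iter 3: z = -2.9108 + -2.2570i, |z|^2 = 13.5667
Escaped at iteration 3

Answer: 3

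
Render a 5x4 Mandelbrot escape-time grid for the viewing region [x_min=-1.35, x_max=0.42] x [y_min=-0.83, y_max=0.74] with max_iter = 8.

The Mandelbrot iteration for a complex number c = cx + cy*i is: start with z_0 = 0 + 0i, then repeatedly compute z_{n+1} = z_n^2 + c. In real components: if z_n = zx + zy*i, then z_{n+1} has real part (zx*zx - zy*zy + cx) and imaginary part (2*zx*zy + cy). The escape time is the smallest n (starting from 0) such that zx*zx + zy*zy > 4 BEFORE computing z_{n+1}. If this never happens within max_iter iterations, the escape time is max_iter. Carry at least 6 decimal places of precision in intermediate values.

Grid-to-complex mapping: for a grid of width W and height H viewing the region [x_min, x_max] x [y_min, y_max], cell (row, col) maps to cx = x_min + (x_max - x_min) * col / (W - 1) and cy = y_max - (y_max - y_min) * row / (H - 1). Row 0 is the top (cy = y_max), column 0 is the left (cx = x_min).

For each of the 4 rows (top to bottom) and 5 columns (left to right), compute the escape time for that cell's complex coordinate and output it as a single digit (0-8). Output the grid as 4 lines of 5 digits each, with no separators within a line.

(row=0, col=0): c = -1.3500 + 0.7400i → escape time 3
(row=0, col=1): c = -0.9075 + 0.7400i → escape time 4
(row=0, col=2): c = -0.4650 + 0.7400i → escape time 6
(row=0, col=3): c = -0.0225 + 0.7400i → escape time 8
(row=0, col=4): c = 0.4200 + 0.7400i → escape time 4
(row=1, col=0): c = -1.3500 + 0.2167i → escape time 7
(row=1, col=1): c = -0.9075 + 0.2167i → escape time 8
(row=1, col=2): c = -0.4650 + 0.2167i → escape time 8
(row=1, col=3): c = -0.0225 + 0.2167i → escape time 8
(row=1, col=4): c = 0.4200 + 0.2167i → escape time 8
(row=2, col=0): c = -1.3500 + -0.3067i → escape time 6
(row=2, col=1): c = -0.9075 + -0.3067i → escape time 8
(row=2, col=2): c = -0.4650 + -0.3067i → escape time 8
(row=2, col=3): c = -0.0225 + -0.3067i → escape time 8
(row=2, col=4): c = 0.4200 + -0.3067i → escape time 8
(row=3, col=0): c = -1.3500 + -0.8300i → escape time 3
(row=3, col=1): c = -0.9075 + -0.8300i → escape time 3
(row=3, col=2): c = -0.4650 + -0.8300i → escape time 5
(row=3, col=3): c = -0.0225 + -0.8300i → escape time 8
(row=3, col=4): c = 0.4200 + -0.8300i → escape time 4

Answer: 34684
78888
68888
33584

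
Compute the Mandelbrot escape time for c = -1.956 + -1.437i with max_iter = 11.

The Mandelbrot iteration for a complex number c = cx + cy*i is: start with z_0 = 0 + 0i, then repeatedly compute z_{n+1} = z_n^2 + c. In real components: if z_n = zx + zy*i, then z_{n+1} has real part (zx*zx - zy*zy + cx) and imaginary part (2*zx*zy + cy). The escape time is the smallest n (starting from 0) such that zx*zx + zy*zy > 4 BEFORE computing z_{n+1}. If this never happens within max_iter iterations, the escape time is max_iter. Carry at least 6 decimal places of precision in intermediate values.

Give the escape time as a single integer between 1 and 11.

z_0 = 0 + 0i, c = -1.9560 + -1.4370i
Iter 1: z = -1.9560 + -1.4370i, |z|^2 = 5.8909
Escaped at iteration 1

Answer: 1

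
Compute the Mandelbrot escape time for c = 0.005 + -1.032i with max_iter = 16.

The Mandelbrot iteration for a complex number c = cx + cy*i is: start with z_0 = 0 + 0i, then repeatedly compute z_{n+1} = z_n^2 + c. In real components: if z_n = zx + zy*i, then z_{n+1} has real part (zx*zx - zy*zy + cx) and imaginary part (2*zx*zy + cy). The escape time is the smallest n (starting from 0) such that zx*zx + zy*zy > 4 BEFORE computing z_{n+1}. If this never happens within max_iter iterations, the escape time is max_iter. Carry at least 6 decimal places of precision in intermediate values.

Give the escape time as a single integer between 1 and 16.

z_0 = 0 + 0i, c = 0.0050 + -1.0320i
Iter 1: z = 0.0050 + -1.0320i, |z|^2 = 1.0650
Iter 2: z = -1.0600 + -1.0423i, |z|^2 = 2.2100
Iter 3: z = 0.0422 + 1.1777i, |z|^2 = 1.3888
Iter 4: z = -1.3802 + -0.9327i, |z|^2 = 2.7749
Iter 5: z = 1.0402 + 1.5426i, |z|^2 = 3.4617
Iter 6: z = -1.2928 + 2.1772i, |z|^2 = 6.4115
Escaped at iteration 6

Answer: 6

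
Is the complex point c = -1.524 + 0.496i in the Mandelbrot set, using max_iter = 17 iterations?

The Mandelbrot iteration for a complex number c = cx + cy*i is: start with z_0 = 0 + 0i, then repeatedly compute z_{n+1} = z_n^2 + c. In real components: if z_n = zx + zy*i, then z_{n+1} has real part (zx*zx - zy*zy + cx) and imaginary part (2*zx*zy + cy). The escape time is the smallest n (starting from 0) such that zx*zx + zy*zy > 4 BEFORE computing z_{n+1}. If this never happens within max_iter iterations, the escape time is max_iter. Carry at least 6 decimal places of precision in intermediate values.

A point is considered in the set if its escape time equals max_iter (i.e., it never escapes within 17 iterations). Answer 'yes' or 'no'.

z_0 = 0 + 0i, c = -1.5240 + 0.4960i
Iter 1: z = -1.5240 + 0.4960i, |z|^2 = 2.5686
Iter 2: z = 0.5526 + -1.0158i, |z|^2 = 1.3372
Iter 3: z = -2.2505 + -0.6266i, |z|^2 = 5.4576
Escaped at iteration 3

Answer: no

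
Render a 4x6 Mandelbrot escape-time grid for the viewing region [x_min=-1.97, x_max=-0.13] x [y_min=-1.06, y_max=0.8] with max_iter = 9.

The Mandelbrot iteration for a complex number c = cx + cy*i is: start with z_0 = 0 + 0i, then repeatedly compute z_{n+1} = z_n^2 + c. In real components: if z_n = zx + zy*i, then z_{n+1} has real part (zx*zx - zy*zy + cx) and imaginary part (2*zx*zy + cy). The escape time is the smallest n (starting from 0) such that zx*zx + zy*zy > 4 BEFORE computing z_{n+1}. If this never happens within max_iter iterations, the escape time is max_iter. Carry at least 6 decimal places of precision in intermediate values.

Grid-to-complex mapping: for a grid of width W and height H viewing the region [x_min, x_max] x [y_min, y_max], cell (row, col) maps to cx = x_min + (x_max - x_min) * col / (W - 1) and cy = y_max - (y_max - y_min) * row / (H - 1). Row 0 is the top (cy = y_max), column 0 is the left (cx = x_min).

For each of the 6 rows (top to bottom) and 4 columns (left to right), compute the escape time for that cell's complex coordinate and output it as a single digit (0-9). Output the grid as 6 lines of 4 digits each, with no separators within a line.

(row=0, col=0): c = -1.9700 + 0.8000i → escape time 1
(row=0, col=1): c = -1.3567 + 0.8000i → escape time 3
(row=0, col=2): c = -0.7433 + 0.8000i → escape time 4
(row=0, col=3): c = -0.1300 + 0.8000i → escape time 9
(row=1, col=0): c = -1.9700 + 0.4280i → escape time 1
(row=1, col=1): c = -1.3567 + 0.4280i → escape time 5
(row=1, col=2): c = -0.7433 + 0.4280i → escape time 8
(row=1, col=3): c = -0.1300 + 0.4280i → escape time 9
(row=2, col=0): c = -1.9700 + 0.0560i → escape time 5
(row=2, col=1): c = -1.3567 + 0.0560i → escape time 9
(row=2, col=2): c = -0.7433 + 0.0560i → escape time 9
(row=2, col=3): c = -0.1300 + 0.0560i → escape time 9
(row=3, col=0): c = -1.9700 + -0.3160i → escape time 2
(row=3, col=1): c = -1.3567 + -0.3160i → escape time 6
(row=3, col=2): c = -0.7433 + -0.3160i → escape time 9
(row=3, col=3): c = -0.1300 + -0.3160i → escape time 9
(row=4, col=0): c = -1.9700 + -0.6880i → escape time 1
(row=4, col=1): c = -1.3567 + -0.6880i → escape time 3
(row=4, col=2): c = -0.7433 + -0.6880i → escape time 5
(row=4, col=3): c = -0.1300 + -0.6880i → escape time 9
(row=5, col=0): c = -1.9700 + -1.0600i → escape time 1
(row=5, col=1): c = -1.3567 + -1.0600i → escape time 3
(row=5, col=2): c = -0.7433 + -1.0600i → escape time 3
(row=5, col=3): c = -0.1300 + -1.0600i → escape time 7

Answer: 1349
1589
5999
2699
1359
1337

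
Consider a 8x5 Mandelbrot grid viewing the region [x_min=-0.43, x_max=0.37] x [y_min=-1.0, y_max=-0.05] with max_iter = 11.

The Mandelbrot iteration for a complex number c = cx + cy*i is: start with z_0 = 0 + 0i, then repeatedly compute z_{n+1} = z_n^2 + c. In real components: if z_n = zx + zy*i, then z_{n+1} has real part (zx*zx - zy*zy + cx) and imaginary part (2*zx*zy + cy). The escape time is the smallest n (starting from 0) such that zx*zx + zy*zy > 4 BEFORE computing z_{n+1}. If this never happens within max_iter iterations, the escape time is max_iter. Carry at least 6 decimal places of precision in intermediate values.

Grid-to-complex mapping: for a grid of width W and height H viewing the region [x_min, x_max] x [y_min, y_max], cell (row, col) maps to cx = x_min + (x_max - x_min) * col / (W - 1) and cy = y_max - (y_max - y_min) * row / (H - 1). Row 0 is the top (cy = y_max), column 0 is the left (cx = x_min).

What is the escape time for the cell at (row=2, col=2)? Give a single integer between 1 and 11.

Answer: 11

Derivation:
z_0 = 0 + 0i, c = -0.2014 + -0.5250i
Iter 1: z = -0.2014 + -0.5250i, |z|^2 = 0.3162
Iter 2: z = -0.4365 + -0.3135i, |z|^2 = 0.2888
Iter 3: z = -0.1092 + -0.2513i, |z|^2 = 0.0751
Iter 4: z = -0.2527 + -0.4701i, |z|^2 = 0.2848
Iter 5: z = -0.3586 + -0.2874i, |z|^2 = 0.2112
Iter 6: z = -0.1555 + -0.3189i, |z|^2 = 0.1258
Iter 7: z = -0.2789 + -0.4259i, |z|^2 = 0.2592
Iter 8: z = -0.3050 + -0.2874i, |z|^2 = 0.1756
Iter 9: z = -0.1910 + -0.3497i, |z|^2 = 0.1588
Iter 10: z = -0.2872 + -0.3914i, |z|^2 = 0.2357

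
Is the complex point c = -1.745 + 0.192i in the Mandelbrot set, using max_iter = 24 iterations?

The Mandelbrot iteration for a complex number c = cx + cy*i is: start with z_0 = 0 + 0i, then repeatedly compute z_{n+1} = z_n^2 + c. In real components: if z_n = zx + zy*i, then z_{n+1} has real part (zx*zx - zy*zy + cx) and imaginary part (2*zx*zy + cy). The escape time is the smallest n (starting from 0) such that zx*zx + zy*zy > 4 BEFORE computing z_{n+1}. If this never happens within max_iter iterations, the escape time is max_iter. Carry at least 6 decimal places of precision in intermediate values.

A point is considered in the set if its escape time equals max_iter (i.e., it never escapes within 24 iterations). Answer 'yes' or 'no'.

Answer: no

Derivation:
z_0 = 0 + 0i, c = -1.7450 + 0.1920i
Iter 1: z = -1.7450 + 0.1920i, |z|^2 = 3.0819
Iter 2: z = 1.2632 + -0.4781i, |z|^2 = 1.8241
Iter 3: z = -0.3780 + -1.0158i, |z|^2 = 1.1747
Iter 4: z = -2.6339 + 0.9599i, |z|^2 = 7.8591
Escaped at iteration 4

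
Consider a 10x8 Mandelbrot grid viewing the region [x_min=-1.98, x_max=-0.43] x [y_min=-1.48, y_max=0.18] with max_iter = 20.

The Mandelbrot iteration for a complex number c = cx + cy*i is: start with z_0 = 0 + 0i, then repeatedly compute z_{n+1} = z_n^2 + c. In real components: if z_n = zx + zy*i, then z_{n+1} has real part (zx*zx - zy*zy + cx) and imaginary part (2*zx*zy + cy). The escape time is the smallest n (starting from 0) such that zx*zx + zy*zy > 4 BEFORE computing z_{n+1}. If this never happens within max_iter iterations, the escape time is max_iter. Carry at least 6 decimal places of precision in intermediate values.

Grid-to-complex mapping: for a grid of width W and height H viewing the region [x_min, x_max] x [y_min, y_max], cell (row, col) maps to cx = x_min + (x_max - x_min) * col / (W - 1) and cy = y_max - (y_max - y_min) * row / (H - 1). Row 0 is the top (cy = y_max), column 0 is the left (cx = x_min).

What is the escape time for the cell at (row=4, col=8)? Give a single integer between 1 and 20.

Answer: 5

Derivation:
z_0 = 0 + 0i, c = -0.6022 + -0.7686i
Iter 1: z = -0.6022 + -0.7686i, |z|^2 = 0.9534
Iter 2: z = -0.8303 + 0.1571i, |z|^2 = 0.7140
Iter 3: z = 0.0624 + -1.0295i, |z|^2 = 1.0637
Iter 4: z = -1.6582 + -0.8971i, |z|^2 = 3.5543
Iter 5: z = 1.3426 + 2.2064i, |z|^2 = 6.6708
Escaped at iteration 5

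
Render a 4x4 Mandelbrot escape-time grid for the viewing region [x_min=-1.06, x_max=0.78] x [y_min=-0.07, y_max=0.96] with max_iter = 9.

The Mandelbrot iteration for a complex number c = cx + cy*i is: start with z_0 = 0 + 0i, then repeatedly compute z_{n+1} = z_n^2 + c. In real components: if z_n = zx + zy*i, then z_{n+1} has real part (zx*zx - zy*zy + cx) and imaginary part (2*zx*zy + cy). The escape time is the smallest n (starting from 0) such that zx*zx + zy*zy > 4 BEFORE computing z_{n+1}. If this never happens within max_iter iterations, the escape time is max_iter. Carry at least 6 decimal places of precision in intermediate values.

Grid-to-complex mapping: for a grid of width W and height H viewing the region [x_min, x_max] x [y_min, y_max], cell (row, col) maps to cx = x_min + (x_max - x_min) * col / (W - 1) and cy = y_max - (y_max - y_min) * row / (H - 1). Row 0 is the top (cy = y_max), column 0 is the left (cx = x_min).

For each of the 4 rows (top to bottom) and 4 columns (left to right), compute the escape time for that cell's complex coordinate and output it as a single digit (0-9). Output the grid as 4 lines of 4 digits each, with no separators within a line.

(row=0, col=0): c = -1.0600 + 0.9600i → escape time 3
(row=0, col=1): c = -0.4467 + 0.9600i → escape time 4
(row=0, col=2): c = 0.1667 + 0.9600i → escape time 4
(row=0, col=3): c = 0.7800 + 0.9600i → escape time 2
(row=1, col=0): c = -1.0600 + 0.6167i → escape time 4
(row=1, col=1): c = -0.4467 + 0.6167i → escape time 9
(row=1, col=2): c = 0.1667 + 0.6167i → escape time 9
(row=1, col=3): c = 0.7800 + 0.6167i → escape time 3
(row=2, col=0): c = -1.0600 + 0.2733i → escape time 9
(row=2, col=1): c = -0.4467 + 0.2733i → escape time 9
(row=2, col=2): c = 0.1667 + 0.2733i → escape time 9
(row=2, col=3): c = 0.7800 + 0.2733i → escape time 3
(row=3, col=0): c = -1.0600 + -0.0700i → escape time 9
(row=3, col=1): c = -0.4467 + -0.0700i → escape time 9
(row=3, col=2): c = 0.1667 + -0.0700i → escape time 9
(row=3, col=3): c = 0.7800 + -0.0700i → escape time 3

Answer: 3442
4993
9993
9993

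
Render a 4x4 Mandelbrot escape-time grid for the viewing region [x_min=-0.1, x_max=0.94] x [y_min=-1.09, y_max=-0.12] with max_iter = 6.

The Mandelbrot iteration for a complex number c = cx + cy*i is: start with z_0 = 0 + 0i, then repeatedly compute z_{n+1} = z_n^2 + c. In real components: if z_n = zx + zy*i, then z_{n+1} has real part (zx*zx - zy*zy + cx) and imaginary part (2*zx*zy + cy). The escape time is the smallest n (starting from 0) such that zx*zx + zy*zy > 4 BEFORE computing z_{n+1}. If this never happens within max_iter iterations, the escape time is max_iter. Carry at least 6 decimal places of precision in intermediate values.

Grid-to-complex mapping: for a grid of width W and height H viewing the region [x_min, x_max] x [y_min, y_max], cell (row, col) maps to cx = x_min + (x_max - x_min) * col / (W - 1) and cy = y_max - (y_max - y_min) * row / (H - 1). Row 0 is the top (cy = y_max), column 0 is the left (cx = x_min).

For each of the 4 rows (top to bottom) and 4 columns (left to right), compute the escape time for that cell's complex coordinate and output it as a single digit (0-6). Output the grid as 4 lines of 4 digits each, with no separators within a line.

(row=0, col=0): c = -0.1000 + -0.1200i → escape time 6
(row=0, col=1): c = 0.2467 + -0.1200i → escape time 6
(row=0, col=2): c = 0.5933 + -0.1200i → escape time 4
(row=0, col=3): c = 0.9400 + -0.1200i → escape time 3
(row=1, col=0): c = -0.1000 + -0.4433i → escape time 6
(row=1, col=1): c = 0.2467 + -0.4433i → escape time 6
(row=1, col=2): c = 0.5933 + -0.4433i → escape time 4
(row=1, col=3): c = 0.9400 + -0.4433i → escape time 2
(row=2, col=0): c = -0.1000 + -0.7667i → escape time 6
(row=2, col=1): c = 0.2467 + -0.7667i → escape time 5
(row=2, col=2): c = 0.5933 + -0.7667i → escape time 3
(row=2, col=3): c = 0.9400 + -0.7667i → escape time 2
(row=3, col=0): c = -0.1000 + -1.0900i → escape time 5
(row=3, col=1): c = 0.2467 + -1.0900i → escape time 3
(row=3, col=2): c = 0.5933 + -1.0900i → escape time 2
(row=3, col=3): c = 0.9400 + -1.0900i → escape time 2

Answer: 6643
6642
6532
5322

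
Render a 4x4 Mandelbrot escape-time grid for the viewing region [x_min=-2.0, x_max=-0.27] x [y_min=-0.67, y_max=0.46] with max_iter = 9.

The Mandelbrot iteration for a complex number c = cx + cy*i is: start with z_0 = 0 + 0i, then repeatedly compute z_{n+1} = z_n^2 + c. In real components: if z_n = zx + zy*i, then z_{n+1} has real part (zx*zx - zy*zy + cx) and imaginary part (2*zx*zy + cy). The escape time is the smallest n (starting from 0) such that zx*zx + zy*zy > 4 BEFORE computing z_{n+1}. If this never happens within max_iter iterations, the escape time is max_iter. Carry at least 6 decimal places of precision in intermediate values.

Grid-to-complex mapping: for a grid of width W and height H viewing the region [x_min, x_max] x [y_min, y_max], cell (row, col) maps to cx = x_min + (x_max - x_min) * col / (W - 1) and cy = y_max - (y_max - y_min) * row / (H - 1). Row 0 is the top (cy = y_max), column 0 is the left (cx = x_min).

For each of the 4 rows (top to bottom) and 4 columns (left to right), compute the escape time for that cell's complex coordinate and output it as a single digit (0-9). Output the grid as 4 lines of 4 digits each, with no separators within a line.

(row=0, col=0): c = -2.0000 + 0.4600i → escape time 1
(row=0, col=1): c = -1.4233 + 0.4600i → escape time 3
(row=0, col=2): c = -0.8467 + 0.4600i → escape time 6
(row=0, col=3): c = -0.2700 + 0.4600i → escape time 9
(row=1, col=0): c = -2.0000 + 0.0833i → escape time 1
(row=1, col=1): c = -1.4233 + 0.0833i → escape time 9
(row=1, col=2): c = -0.8467 + 0.0833i → escape time 9
(row=1, col=3): c = -0.2700 + 0.0833i → escape time 9
(row=2, col=0): c = -2.0000 + -0.2933i → escape time 1
(row=2, col=1): c = -1.4233 + -0.2933i → escape time 5
(row=2, col=2): c = -0.8467 + -0.2933i → escape time 9
(row=2, col=3): c = -0.2700 + -0.2933i → escape time 9
(row=3, col=0): c = -2.0000 + -0.6700i → escape time 1
(row=3, col=1): c = -1.4233 + -0.6700i → escape time 3
(row=3, col=2): c = -0.8467 + -0.6700i → escape time 4
(row=3, col=3): c = -0.2700 + -0.6700i → escape time 9

Answer: 1369
1999
1599
1349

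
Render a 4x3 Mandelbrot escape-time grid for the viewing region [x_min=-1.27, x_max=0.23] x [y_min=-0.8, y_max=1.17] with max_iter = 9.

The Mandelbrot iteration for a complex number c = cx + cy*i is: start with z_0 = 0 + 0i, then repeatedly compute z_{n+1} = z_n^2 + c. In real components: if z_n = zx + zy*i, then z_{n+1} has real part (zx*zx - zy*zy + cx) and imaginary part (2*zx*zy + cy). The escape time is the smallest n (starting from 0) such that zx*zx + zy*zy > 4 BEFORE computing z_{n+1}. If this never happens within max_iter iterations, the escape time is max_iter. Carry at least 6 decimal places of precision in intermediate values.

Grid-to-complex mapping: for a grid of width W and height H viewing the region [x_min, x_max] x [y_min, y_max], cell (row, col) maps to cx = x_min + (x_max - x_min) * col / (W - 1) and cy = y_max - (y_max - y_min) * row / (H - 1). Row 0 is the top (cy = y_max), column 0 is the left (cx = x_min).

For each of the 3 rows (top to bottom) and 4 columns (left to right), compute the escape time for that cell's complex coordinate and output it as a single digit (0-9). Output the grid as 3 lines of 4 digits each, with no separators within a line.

Answer: 2342
9999
3495

Derivation:
(row=0, col=0): c = -1.2700 + 1.1700i → escape time 2
(row=0, col=1): c = -0.7700 + 1.1700i → escape time 3
(row=0, col=2): c = -0.2700 + 1.1700i → escape time 4
(row=0, col=3): c = 0.2300 + 1.1700i → escape time 2
(row=1, col=0): c = -1.2700 + 0.1850i → escape time 9
(row=1, col=1): c = -0.7700 + 0.1850i → escape time 9
(row=1, col=2): c = -0.2700 + 0.1850i → escape time 9
(row=1, col=3): c = 0.2300 + 0.1850i → escape time 9
(row=2, col=0): c = -1.2700 + -0.8000i → escape time 3
(row=2, col=1): c = -0.7700 + -0.8000i → escape time 4
(row=2, col=2): c = -0.2700 + -0.8000i → escape time 9
(row=2, col=3): c = 0.2300 + -0.8000i → escape time 5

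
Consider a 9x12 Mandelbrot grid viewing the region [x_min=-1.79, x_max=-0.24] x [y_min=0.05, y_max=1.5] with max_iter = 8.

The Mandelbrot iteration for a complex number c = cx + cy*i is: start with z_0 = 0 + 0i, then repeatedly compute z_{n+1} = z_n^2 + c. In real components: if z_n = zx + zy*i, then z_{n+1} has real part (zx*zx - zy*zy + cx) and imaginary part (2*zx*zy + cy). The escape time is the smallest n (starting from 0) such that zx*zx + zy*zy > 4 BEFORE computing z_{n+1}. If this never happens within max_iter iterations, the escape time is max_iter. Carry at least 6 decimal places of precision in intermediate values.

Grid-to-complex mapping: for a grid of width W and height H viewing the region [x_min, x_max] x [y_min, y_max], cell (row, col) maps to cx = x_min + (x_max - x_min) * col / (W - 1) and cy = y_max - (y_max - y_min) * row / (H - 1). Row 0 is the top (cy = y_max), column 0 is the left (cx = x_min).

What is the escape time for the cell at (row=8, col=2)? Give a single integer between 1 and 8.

Answer: 4

Derivation:
z_0 = 0 + 0i, c = -1.4025 + 0.4455i
Iter 1: z = -1.4025 + 0.4455i, |z|^2 = 2.1654
Iter 2: z = 0.3661 + -0.8040i, |z|^2 = 0.7805
Iter 3: z = -1.9150 + -0.1432i, |z|^2 = 3.6877
Iter 4: z = 2.2441 + 0.9940i, |z|^2 = 6.0242
Escaped at iteration 4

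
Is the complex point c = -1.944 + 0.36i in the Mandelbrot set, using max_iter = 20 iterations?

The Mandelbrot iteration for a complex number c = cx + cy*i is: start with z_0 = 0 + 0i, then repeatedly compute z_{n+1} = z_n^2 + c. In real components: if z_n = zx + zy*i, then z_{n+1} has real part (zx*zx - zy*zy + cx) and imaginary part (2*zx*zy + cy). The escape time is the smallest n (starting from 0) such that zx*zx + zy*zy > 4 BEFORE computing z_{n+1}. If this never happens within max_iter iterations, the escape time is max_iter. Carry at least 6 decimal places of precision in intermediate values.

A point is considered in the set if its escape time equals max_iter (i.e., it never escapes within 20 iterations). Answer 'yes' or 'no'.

z_0 = 0 + 0i, c = -1.9440 + 0.3600i
Iter 1: z = -1.9440 + 0.3600i, |z|^2 = 3.9087
Iter 2: z = 1.7055 + -1.0397i, |z|^2 = 3.9898
Iter 3: z = -0.1161 + -3.1864i, |z|^2 = 10.1668
Escaped at iteration 3

Answer: no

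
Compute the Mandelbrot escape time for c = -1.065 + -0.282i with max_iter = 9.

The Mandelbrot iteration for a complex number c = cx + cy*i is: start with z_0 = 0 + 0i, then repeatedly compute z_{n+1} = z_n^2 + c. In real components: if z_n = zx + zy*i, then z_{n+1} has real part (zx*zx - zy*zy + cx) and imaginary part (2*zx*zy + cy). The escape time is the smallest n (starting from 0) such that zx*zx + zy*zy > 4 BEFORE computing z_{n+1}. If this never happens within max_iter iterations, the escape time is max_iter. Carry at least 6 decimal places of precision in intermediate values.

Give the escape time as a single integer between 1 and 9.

Answer: 9

Derivation:
z_0 = 0 + 0i, c = -1.0650 + -0.2820i
Iter 1: z = -1.0650 + -0.2820i, |z|^2 = 1.2137
Iter 2: z = -0.0103 + 0.3187i, |z|^2 = 0.1017
Iter 3: z = -1.1664 + -0.2886i, |z|^2 = 1.4438
Iter 4: z = 0.2123 + 0.3912i, |z|^2 = 0.1981
Iter 5: z = -1.1729 + -0.1159i, |z|^2 = 1.3892
Iter 6: z = 0.2974 + -0.0101i, |z|^2 = 0.0885
Iter 7: z = -0.9767 + -0.2880i, |z|^2 = 1.0368
Iter 8: z = -0.1941 + 0.2806i, |z|^2 = 0.1164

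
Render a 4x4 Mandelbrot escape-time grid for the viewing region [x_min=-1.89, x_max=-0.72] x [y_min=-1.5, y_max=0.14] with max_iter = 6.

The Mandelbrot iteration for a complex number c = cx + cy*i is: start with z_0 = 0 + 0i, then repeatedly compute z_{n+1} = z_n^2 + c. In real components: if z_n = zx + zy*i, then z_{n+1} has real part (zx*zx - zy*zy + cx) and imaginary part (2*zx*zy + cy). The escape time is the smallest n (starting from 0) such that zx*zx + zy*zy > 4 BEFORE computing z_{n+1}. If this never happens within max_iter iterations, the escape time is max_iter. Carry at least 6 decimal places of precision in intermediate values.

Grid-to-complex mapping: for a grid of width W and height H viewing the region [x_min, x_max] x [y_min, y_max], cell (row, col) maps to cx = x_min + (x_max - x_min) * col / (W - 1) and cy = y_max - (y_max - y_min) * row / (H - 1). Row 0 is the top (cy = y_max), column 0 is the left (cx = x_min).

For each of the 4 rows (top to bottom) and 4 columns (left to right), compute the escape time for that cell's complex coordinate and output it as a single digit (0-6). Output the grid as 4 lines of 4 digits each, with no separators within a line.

(row=0, col=0): c = -1.8900 + 0.1400i → escape time 4
(row=0, col=1): c = -1.5000 + 0.1400i → escape time 6
(row=0, col=2): c = -1.1100 + 0.1400i → escape time 6
(row=0, col=3): c = -0.7200 + 0.1400i → escape time 6
(row=1, col=0): c = -1.8900 + -0.4067i → escape time 3
(row=1, col=1): c = -1.5000 + -0.4067i → escape time 4
(row=1, col=2): c = -1.1100 + -0.4067i → escape time 6
(row=1, col=3): c = -0.7200 + -0.4067i → escape time 6
(row=2, col=0): c = -1.8900 + -0.9533i → escape time 1
(row=2, col=1): c = -1.5000 + -0.9533i → escape time 3
(row=2, col=2): c = -1.1100 + -0.9533i → escape time 3
(row=2, col=3): c = -0.7200 + -0.9533i → escape time 4
(row=3, col=0): c = -1.8900 + -1.5000i → escape time 1
(row=3, col=1): c = -1.5000 + -1.5000i → escape time 1
(row=3, col=2): c = -1.1100 + -1.5000i → escape time 2
(row=3, col=3): c = -0.7200 + -1.5000i → escape time 2

Answer: 4666
3466
1334
1122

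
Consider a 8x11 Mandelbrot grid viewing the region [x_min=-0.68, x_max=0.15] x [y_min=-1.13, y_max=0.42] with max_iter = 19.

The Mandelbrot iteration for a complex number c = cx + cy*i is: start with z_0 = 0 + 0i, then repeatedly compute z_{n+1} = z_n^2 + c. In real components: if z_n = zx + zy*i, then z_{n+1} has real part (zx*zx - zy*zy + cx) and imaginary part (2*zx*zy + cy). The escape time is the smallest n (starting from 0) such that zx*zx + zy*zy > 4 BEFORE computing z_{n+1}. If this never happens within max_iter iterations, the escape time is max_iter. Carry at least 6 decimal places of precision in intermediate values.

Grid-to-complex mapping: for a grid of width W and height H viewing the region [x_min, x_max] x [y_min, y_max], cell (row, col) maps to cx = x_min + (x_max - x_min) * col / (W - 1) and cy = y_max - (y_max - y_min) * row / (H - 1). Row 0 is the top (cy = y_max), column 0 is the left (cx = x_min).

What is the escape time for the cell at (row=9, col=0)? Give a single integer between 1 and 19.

z_0 = 0 + 0i, c = -0.6800 + -0.9750i
Iter 1: z = -0.6800 + -0.9750i, |z|^2 = 1.4130
Iter 2: z = -1.1682 + 0.3510i, |z|^2 = 1.4880
Iter 3: z = 0.5615 + -1.7951i, |z|^2 = 3.5377
Iter 4: z = -3.5870 + -2.9911i, |z|^2 = 21.8132
Escaped at iteration 4

Answer: 4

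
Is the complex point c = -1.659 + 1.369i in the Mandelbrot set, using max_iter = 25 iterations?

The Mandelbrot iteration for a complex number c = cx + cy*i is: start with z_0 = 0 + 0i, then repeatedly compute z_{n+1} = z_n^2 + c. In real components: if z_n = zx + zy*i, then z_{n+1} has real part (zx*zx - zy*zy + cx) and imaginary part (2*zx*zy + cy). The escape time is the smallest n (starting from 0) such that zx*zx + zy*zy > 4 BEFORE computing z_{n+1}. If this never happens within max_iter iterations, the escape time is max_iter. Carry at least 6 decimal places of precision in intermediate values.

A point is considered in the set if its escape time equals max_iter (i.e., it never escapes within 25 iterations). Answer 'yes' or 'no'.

Answer: no

Derivation:
z_0 = 0 + 0i, c = -1.6590 + 1.3690i
Iter 1: z = -1.6590 + 1.3690i, |z|^2 = 4.6264
Escaped at iteration 1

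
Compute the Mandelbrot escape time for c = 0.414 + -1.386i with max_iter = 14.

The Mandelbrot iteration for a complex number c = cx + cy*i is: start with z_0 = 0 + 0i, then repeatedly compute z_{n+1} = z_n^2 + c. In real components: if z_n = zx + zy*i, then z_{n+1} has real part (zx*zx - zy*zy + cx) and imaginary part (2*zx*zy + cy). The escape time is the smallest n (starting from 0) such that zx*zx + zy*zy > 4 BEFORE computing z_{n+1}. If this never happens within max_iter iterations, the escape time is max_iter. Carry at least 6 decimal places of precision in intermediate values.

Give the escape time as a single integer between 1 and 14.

z_0 = 0 + 0i, c = 0.4140 + -1.3860i
Iter 1: z = 0.4140 + -1.3860i, |z|^2 = 2.0924
Iter 2: z = -1.3356 + -2.5336i, |z|^2 = 8.2030
Escaped at iteration 2

Answer: 2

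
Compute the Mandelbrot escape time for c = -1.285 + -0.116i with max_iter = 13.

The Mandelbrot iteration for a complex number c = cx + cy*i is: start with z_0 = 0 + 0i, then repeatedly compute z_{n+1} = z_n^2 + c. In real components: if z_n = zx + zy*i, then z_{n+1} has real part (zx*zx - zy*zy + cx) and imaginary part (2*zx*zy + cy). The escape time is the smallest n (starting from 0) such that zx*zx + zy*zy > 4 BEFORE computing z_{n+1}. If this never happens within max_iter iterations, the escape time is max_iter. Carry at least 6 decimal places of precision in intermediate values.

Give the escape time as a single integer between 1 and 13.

z_0 = 0 + 0i, c = -1.2850 + -0.1160i
Iter 1: z = -1.2850 + -0.1160i, |z|^2 = 1.6647
Iter 2: z = 0.3528 + 0.1821i, |z|^2 = 0.1576
Iter 3: z = -1.1937 + 0.0125i, |z|^2 = 1.4251
Iter 4: z = 0.1398 + -0.1458i, |z|^2 = 0.0408
Iter 5: z = -1.2867 + -0.1568i, |z|^2 = 1.6802
Iter 6: z = 0.3461 + 0.2875i, |z|^2 = 0.2024
Iter 7: z = -1.2479 + 0.0830i, |z|^2 = 1.5641
Iter 8: z = 0.2653 + -0.3230i, |z|^2 = 0.1747
Iter 9: z = -1.3190 + -0.2874i, |z|^2 = 1.8223
Iter 10: z = 0.3721 + 0.6422i, |z|^2 = 0.5508
Iter 11: z = -1.5589 + 0.3618i, |z|^2 = 2.5612
Iter 12: z = 1.0143 + -1.2442i, |z|^2 = 2.5768

Answer: 13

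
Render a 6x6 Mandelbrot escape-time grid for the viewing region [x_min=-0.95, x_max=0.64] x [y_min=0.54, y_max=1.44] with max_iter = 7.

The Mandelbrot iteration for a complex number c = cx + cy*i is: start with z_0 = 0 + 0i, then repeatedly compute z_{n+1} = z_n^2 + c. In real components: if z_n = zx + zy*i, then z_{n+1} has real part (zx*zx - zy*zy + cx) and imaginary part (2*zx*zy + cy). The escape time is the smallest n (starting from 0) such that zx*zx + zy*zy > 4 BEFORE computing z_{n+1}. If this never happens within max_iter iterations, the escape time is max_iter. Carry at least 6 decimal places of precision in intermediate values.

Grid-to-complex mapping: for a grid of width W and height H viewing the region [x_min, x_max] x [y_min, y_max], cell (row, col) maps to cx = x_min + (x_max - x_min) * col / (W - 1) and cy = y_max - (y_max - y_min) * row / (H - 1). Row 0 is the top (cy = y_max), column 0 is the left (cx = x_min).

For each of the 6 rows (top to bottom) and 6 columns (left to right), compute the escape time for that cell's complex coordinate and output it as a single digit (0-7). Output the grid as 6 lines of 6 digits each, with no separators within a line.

Answer: 222222
333222
334432
346742
457763
577773

Derivation:
(row=0, col=0): c = -0.9500 + 1.4400i → escape time 2
(row=0, col=1): c = -0.6320 + 1.4400i → escape time 2
(row=0, col=2): c = -0.3140 + 1.4400i → escape time 2
(row=0, col=3): c = 0.0040 + 1.4400i → escape time 2
(row=0, col=4): c = 0.3220 + 1.4400i → escape time 2
(row=0, col=5): c = 0.6400 + 1.4400i → escape time 2
(row=1, col=0): c = -0.9500 + 1.2600i → escape time 3
(row=1, col=1): c = -0.6320 + 1.2600i → escape time 3
(row=1, col=2): c = -0.3140 + 1.2600i → escape time 3
(row=1, col=3): c = 0.0040 + 1.2600i → escape time 2
(row=1, col=4): c = 0.3220 + 1.2600i → escape time 2
(row=1, col=5): c = 0.6400 + 1.2600i → escape time 2
(row=2, col=0): c = -0.9500 + 1.0800i → escape time 3
(row=2, col=1): c = -0.6320 + 1.0800i → escape time 3
(row=2, col=2): c = -0.3140 + 1.0800i → escape time 4
(row=2, col=3): c = 0.0040 + 1.0800i → escape time 4
(row=2, col=4): c = 0.3220 + 1.0800i → escape time 3
(row=2, col=5): c = 0.6400 + 1.0800i → escape time 2
(row=3, col=0): c = -0.9500 + 0.9000i → escape time 3
(row=3, col=1): c = -0.6320 + 0.9000i → escape time 4
(row=3, col=2): c = -0.3140 + 0.9000i → escape time 6
(row=3, col=3): c = 0.0040 + 0.9000i → escape time 7
(row=3, col=4): c = 0.3220 + 0.9000i → escape time 4
(row=3, col=5): c = 0.6400 + 0.9000i → escape time 2
(row=4, col=0): c = -0.9500 + 0.7200i → escape time 4
(row=4, col=1): c = -0.6320 + 0.7200i → escape time 5
(row=4, col=2): c = -0.3140 + 0.7200i → escape time 7
(row=4, col=3): c = 0.0040 + 0.7200i → escape time 7
(row=4, col=4): c = 0.3220 + 0.7200i → escape time 6
(row=4, col=5): c = 0.6400 + 0.7200i → escape time 3
(row=5, col=0): c = -0.9500 + 0.5400i → escape time 5
(row=5, col=1): c = -0.6320 + 0.5400i → escape time 7
(row=5, col=2): c = -0.3140 + 0.5400i → escape time 7
(row=5, col=3): c = 0.0040 + 0.5400i → escape time 7
(row=5, col=4): c = 0.3220 + 0.5400i → escape time 7
(row=5, col=5): c = 0.6400 + 0.5400i → escape time 3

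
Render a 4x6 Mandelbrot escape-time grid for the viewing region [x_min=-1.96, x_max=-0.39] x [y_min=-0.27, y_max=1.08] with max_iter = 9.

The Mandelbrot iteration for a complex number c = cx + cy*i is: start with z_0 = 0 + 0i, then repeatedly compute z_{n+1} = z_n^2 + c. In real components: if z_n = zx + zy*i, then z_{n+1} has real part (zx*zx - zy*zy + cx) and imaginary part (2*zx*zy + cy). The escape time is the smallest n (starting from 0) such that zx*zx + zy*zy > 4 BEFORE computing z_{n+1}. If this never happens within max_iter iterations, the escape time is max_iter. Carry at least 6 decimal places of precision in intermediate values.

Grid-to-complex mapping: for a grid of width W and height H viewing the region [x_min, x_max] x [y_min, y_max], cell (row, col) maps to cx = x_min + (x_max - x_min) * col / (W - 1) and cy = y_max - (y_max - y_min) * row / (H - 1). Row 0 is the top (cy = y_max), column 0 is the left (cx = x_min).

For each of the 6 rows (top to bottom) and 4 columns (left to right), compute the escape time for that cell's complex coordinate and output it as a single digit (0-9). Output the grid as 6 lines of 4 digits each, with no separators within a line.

(row=0, col=0): c = -1.9600 + 1.0800i → escape time 1
(row=0, col=1): c = -1.4367 + 1.0800i → escape time 2
(row=0, col=2): c = -0.9133 + 1.0800i → escape time 3
(row=0, col=3): c = -0.3900 + 1.0800i → escape time 4
(row=1, col=0): c = -1.9600 + 0.8100i → escape time 1
(row=1, col=1): c = -1.4367 + 0.8100i → escape time 3
(row=1, col=2): c = -0.9133 + 0.8100i → escape time 4
(row=1, col=3): c = -0.3900 + 0.8100i → escape time 6
(row=2, col=0): c = -1.9600 + 0.5400i → escape time 1
(row=2, col=1): c = -1.4367 + 0.5400i → escape time 3
(row=2, col=2): c = -0.9133 + 0.5400i → escape time 5
(row=2, col=3): c = -0.3900 + 0.5400i → escape time 9
(row=3, col=0): c = -1.9600 + 0.2700i → escape time 3
(row=3, col=1): c = -1.4367 + 0.2700i → escape time 5
(row=3, col=2): c = -0.9133 + 0.2700i → escape time 9
(row=3, col=3): c = -0.3900 + 0.2700i → escape time 9
(row=4, col=0): c = -1.9600 + 0.0000i → escape time 9
(row=4, col=1): c = -1.4367 + 0.0000i → escape time 9
(row=4, col=2): c = -0.9133 + 0.0000i → escape time 9
(row=4, col=3): c = -0.3900 + 0.0000i → escape time 9
(row=5, col=0): c = -1.9600 + -0.2700i → escape time 3
(row=5, col=1): c = -1.4367 + -0.2700i → escape time 5
(row=5, col=2): c = -0.9133 + -0.2700i → escape time 9
(row=5, col=3): c = -0.3900 + -0.2700i → escape time 9

Answer: 1234
1346
1359
3599
9999
3599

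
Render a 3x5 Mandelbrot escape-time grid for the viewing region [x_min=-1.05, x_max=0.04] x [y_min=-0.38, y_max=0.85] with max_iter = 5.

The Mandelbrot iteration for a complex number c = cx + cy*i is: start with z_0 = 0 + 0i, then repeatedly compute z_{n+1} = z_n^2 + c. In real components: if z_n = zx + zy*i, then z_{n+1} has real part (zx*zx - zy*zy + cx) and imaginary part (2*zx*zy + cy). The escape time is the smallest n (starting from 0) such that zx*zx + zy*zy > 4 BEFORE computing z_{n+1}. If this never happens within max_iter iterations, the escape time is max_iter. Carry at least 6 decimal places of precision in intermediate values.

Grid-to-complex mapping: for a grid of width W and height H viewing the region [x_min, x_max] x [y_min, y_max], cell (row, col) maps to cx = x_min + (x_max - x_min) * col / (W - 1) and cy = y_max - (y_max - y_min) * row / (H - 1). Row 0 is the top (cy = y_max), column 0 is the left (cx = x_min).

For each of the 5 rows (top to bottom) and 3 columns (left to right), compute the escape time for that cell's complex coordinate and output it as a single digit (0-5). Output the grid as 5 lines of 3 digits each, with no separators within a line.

(row=0, col=0): c = -1.0500 + 0.8500i → escape time 3
(row=0, col=1): c = -0.5050 + 0.8500i → escape time 5
(row=0, col=2): c = 0.0400 + 0.8500i → escape time 5
(row=1, col=0): c = -1.0500 + 0.5425i → escape time 5
(row=1, col=1): c = -0.5050 + 0.5425i → escape time 5
(row=1, col=2): c = 0.0400 + 0.5425i → escape time 5
(row=2, col=0): c = -1.0500 + 0.2350i → escape time 5
(row=2, col=1): c = -0.5050 + 0.2350i → escape time 5
(row=2, col=2): c = 0.0400 + 0.2350i → escape time 5
(row=3, col=0): c = -1.0500 + -0.0725i → escape time 5
(row=3, col=1): c = -0.5050 + -0.0725i → escape time 5
(row=3, col=2): c = 0.0400 + -0.0725i → escape time 5
(row=4, col=0): c = -1.0500 + -0.3800i → escape time 5
(row=4, col=1): c = -0.5050 + -0.3800i → escape time 5
(row=4, col=2): c = 0.0400 + -0.3800i → escape time 5

Answer: 355
555
555
555
555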